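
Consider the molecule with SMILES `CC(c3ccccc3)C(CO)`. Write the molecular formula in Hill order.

Atom tally by fragment:
  CH3 → C:1 H:3
  CH(C6H5) → C:7 H:6
  CH2CH2OH → C:2 H:5 O:1
Element totals:
  C: 10
  H: 14
  O: 1

C10H14O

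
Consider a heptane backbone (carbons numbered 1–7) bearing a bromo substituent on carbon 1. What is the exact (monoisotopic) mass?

Atom tally by fragment:
  BrCH2 → C:1 H:2 Br:1
  CH2 → C:1 H:2
  CH2 → C:1 H:2
  CH2 → C:1 H:2
  CH2 → C:1 H:2
  CH2 → C:1 H:2
  CH3 → C:1 H:3
Element totals:
  C: 7
  H: 15
  Br: 1
Molecular formula: C7H15Br.
  M = 7(12.0) + 15(1.007825) + 78.918338
    = 84.000000 + 15.117375 + 78.918338 = 178.035713

178.0357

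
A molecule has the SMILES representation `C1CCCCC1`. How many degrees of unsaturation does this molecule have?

1

Atom tally by fragment:
  cyclohexane ring core → C:6 H:12
Element totals:
  C: 6
  H: 12
Molecular formula: C6H12.
DoU = (2C + 2 + N − H − X) / 2 = (2·6 + 2 + 0 − 12 − 0) / 2 = 1.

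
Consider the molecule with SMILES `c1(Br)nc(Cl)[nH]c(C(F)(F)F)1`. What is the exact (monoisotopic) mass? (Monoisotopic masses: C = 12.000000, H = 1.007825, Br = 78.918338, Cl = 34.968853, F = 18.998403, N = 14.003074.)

247.8964

Atom tally by fragment:
  imidazole ring core → C:3 H:4 N:2
  (− 3 ring H displaced by substituents)
  + Br → Br:1
  + Cl → Cl:1
  + CF3 → C:1 F:3
Element totals:
  C: 4
  H: 1
  Br: 1
  Cl: 1
  F: 3
  N: 2
Molecular formula: C4HBrClF3N2.
  M = 4(12.0) + 1.007825 + 78.918338 + 34.968853 + 3(18.998403) + 2(14.003074)
    = 48.000000 + 1.007825 + 78.918338 + 34.968853 + 56.995209 + 28.006148 = 247.896373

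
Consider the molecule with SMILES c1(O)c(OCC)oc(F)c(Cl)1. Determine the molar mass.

Atom tally by fragment:
  furan ring core → C:4 H:4 O:1
  (− 4 ring H displaced by substituents)
  + OH → O:1 H:1
  + OC2H5 → C:2 H:5 O:1
  + F → F:1
  + Cl → Cl:1
Element totals:
  C: 6
  H: 6
  Cl: 1
  F: 1
  O: 3
Molecular formula: C6H6ClFO3.
  M = 6(12.011) + 6(1.008) + 35.45 + 18.998 + 3(15.999)
    = 72.066 + 6.048 + 35.450 + 18.998 + 47.997 = 180.559

180.56 g/mol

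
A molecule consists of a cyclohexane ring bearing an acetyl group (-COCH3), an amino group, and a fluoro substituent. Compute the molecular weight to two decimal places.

Atom tally by fragment:
  cyclohexane ring core → C:6 H:12
  (− 3 ring H displaced by substituents)
  + COCH3 → C:2 H:3 O:1
  + NH2 → N:1 H:2
  + F → F:1
Element totals:
  C: 8
  H: 14
  F: 1
  N: 1
  O: 1
Molecular formula: C8H14FNO.
  M = 8(12.011) + 14(1.008) + 18.998 + 14.007 + 15.999
    = 96.088 + 14.112 + 18.998 + 14.007 + 15.999 = 159.204

159.20 g/mol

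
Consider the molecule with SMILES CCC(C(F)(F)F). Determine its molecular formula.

C4H7F3

Atom tally by fragment:
  CH3 → C:1 H:3
  CH2 → C:1 H:2
  CH2CF3 → C:2 H:2 F:3
Element totals:
  C: 4
  H: 7
  F: 3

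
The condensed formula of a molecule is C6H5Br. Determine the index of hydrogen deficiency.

4

Element totals:
  C: 6
  H: 5
  Br: 1
Molecular formula: C6H5Br.
DoU = (2C + 2 + N − H − X) / 2 = (2·6 + 2 + 0 − 5 − 1) / 2 = 4.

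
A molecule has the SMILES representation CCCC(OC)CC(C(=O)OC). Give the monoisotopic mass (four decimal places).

Atom tally by fragment:
  CH3 → C:1 H:3
  CH2 → C:1 H:2
  CH2 → C:1 H:2
  CH(OCH3) → C:2 H:4 O:1
  CH2 → C:1 H:2
  CH2COOCH3 → C:3 H:5 O:2
Element totals:
  C: 9
  H: 18
  O: 3
Molecular formula: C9H18O3.
  M = 9(12.0) + 18(1.007825) + 3(15.994915)
    = 108.000000 + 18.140850 + 47.984745 = 174.125595

174.1256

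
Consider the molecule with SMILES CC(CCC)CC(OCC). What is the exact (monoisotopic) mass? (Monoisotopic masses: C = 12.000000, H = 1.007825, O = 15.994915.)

Atom tally by fragment:
  CH3 → C:1 H:3
  CH(CH2CH2CH3) → C:4 H:8
  CH2 → C:1 H:2
  CH2OC2H5 → C:3 H:7 O:1
Element totals:
  C: 9
  H: 20
  O: 1
Molecular formula: C9H20O.
  M = 9(12.0) + 20(1.007825) + 15.994915
    = 108.000000 + 20.156500 + 15.994915 = 144.151415

144.1514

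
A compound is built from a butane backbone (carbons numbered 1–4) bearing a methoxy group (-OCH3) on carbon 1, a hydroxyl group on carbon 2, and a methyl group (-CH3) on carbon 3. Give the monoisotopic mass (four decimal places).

Atom tally by fragment:
  CH3OCH2 → C:2 H:5 O:1
  CH(OH) → C:1 H:2 O:1
  CH(CH3) → C:2 H:4
  CH3 → C:1 H:3
Element totals:
  C: 6
  H: 14
  O: 2
Molecular formula: C6H14O2.
  M = 6(12.0) + 14(1.007825) + 2(15.994915)
    = 72.000000 + 14.109550 + 31.989830 = 118.099380

118.0994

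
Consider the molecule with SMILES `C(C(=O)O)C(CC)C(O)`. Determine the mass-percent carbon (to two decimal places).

54.53%

Atom tally by fragment:
  HOOCCH2 → C:2 H:3 O:2
  CH(C2H5) → C:3 H:6
  CH2OH → C:1 H:3 O:1
Element totals:
  C: 6
  H: 12
  O: 3
Molecular formula: C6H12O3.
Molar mass = 132.159 g/mol.
Mass from C: 6 × 12.011 = 72.066 g/mol.
%C = 72.066 / 132.159 × 100 = 54.53%.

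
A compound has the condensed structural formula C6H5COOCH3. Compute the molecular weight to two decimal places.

136.15 g/mol

Element totals:
  C: 8
  H: 8
  O: 2
Molecular formula: C8H8O2.
  M = 8(12.011) + 8(1.008) + 2(15.999)
    = 96.088 + 8.064 + 31.998 = 136.150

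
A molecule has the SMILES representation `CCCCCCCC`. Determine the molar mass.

Atom tally by fragment:
  CH3 → C:1 H:3
  CH2 → C:1 H:2
  CH2 → C:1 H:2
  CH2 → C:1 H:2
  CH2 → C:1 H:2
  CH2 → C:1 H:2
  CH2 → C:1 H:2
  CH3 → C:1 H:3
Element totals:
  C: 8
  H: 18
Molecular formula: C8H18.
  M = 8(12.011) + 18(1.008)
    = 96.088 + 18.144 = 114.232

114.23 g/mol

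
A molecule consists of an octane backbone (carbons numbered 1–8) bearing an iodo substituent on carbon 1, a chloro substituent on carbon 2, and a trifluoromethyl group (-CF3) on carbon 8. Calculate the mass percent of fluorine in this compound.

16.64%

Atom tally by fragment:
  ICH2 → C:1 H:2 I:1
  CH(Cl) → C:1 H:1 Cl:1
  CH2 → C:1 H:2
  CH2 → C:1 H:2
  CH2 → C:1 H:2
  CH2 → C:1 H:2
  CH2 → C:1 H:2
  CH2CF3 → C:2 H:2 F:3
Element totals:
  C: 9
  H: 15
  Cl: 1
  F: 3
  I: 1
Molecular formula: C9H15ClF3I.
Molar mass = 342.567 g/mol.
Mass from F: 3 × 18.998 = 56.994 g/mol.
%F = 56.994 / 342.567 × 100 = 16.64%.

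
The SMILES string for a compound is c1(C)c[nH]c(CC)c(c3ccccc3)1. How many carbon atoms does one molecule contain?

Atom tally by fragment:
  pyrrole ring core → C:4 H:5 N:1
  (− 3 ring H displaced by substituents)
  + CH3 → C:1 H:3
  + C2H5 → C:2 H:5
  + C6H5 → C:6 H:5
Element totals:
  C: 13
  H: 15
  N: 1

13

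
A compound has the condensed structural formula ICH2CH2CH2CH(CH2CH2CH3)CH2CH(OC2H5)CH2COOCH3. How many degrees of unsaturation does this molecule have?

1

Atom tally by fragment:
  ICH2 → C:1 H:2 I:1
  CH2 → C:1 H:2
  CH2 → C:1 H:2
  CH(CH2CH2CH3) → C:4 H:8
  CH2 → C:1 H:2
  CH(OC2H5) → C:3 H:6 O:1
  CH2COOCH3 → C:3 H:5 O:2
Element totals:
  C: 14
  H: 27
  I: 1
  O: 3
Molecular formula: C14H27IO3.
DoU = (2C + 2 + N − H − X) / 2 = (2·14 + 2 + 0 − 27 − 1) / 2 = 1.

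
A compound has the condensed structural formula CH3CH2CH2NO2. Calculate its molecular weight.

89.09 g/mol

Atom tally by fragment:
  CH3 → C:1 H:3
  CH2 → C:1 H:2
  CH2NO2 → C:1 H:2 N:1 O:2
Element totals:
  C: 3
  H: 7
  N: 1
  O: 2
Molecular formula: C3H7NO2.
  M = 3(12.011) + 7(1.008) + 14.007 + 2(15.999)
    = 36.033 + 7.056 + 14.007 + 31.998 = 89.094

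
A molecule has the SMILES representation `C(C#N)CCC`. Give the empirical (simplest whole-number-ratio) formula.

Atom tally by fragment:
  NCCH2 → C:2 H:2 N:1
  CH2 → C:1 H:2
  CH2 → C:1 H:2
  CH3 → C:1 H:3
Element totals:
  C: 5
  H: 9
  N: 1
Molecular formula: C5H9N.
gcd of subscripts (5, 9, 1) = 1, so the empirical formula equals the molecular formula.

C5H9N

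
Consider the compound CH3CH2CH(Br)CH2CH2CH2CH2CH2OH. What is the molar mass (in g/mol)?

209.13 g/mol

Atom tally by fragment:
  CH3 → C:1 H:3
  CH2 → C:1 H:2
  CH(Br) → C:1 H:1 Br:1
  CH2 → C:1 H:2
  CH2 → C:1 H:2
  CH2 → C:1 H:2
  CH2CH2OH → C:2 H:5 O:1
Element totals:
  C: 8
  H: 17
  Br: 1
  O: 1
Molecular formula: C8H17BrO.
  M = 8(12.011) + 17(1.008) + 79.904 + 15.999
    = 96.088 + 17.136 + 79.904 + 15.999 = 209.127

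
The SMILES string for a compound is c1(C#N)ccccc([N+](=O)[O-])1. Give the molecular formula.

Atom tally by fragment:
  benzene ring core → C:6 H:6
  (− 2 ring H displaced by substituents)
  + CN → C:1 N:1
  + NO2 → N:1 O:2
Element totals:
  C: 7
  H: 4
  N: 2
  O: 2

C7H4N2O2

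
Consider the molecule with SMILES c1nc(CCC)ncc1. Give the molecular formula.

Atom tally by fragment:
  pyrimidine ring core → C:4 H:4 N:2
  (− 1 ring H displaced by substituents)
  + CH2CH2CH3 → C:3 H:7
Element totals:
  C: 7
  H: 10
  N: 2

C7H10N2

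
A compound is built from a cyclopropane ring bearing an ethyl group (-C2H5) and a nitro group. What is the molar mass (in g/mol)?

115.13 g/mol

Atom tally by fragment:
  cyclopropane ring core → C:3 H:6
  (− 2 ring H displaced by substituents)
  + C2H5 → C:2 H:5
  + NO2 → N:1 O:2
Element totals:
  C: 5
  H: 9
  N: 1
  O: 2
Molecular formula: C5H9NO2.
  M = 5(12.011) + 9(1.008) + 14.007 + 2(15.999)
    = 60.055 + 9.072 + 14.007 + 31.998 = 115.132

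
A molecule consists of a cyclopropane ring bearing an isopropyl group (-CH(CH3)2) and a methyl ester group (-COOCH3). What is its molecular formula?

Atom tally by fragment:
  cyclopropane ring core → C:3 H:6
  (− 2 ring H displaced by substituents)
  + CH(CH3)2 → C:3 H:7
  + COOCH3 → C:2 H:3 O:2
Element totals:
  C: 8
  H: 14
  O: 2

C8H14O2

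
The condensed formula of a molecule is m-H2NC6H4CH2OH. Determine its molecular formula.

C7H9NO

Atom tally by fragment:
  benzene ring core → C:6 H:6
  (− 2 ring H displaced by substituents)
  + NH2 → N:1 H:2
  + CH2OH → C:1 H:3 O:1
Element totals:
  C: 7
  H: 9
  N: 1
  O: 1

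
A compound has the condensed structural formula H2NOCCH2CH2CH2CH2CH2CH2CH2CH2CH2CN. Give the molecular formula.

Element totals:
  C: 11
  H: 20
  N: 2
  O: 1

C11H20N2O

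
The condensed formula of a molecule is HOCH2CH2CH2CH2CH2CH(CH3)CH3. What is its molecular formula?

C8H18O

Element totals:
  C: 8
  H: 18
  O: 1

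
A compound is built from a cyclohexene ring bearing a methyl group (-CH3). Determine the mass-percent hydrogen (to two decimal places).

12.58%

Atom tally by fragment:
  cyclohexene ring core → C:6 H:10
  (− 1 ring H displaced by substituents)
  + CH3 → C:1 H:3
Element totals:
  C: 7
  H: 12
Molecular formula: C7H12.
Molar mass = 96.173 g/mol.
Mass from H: 12 × 1.008 = 12.096 g/mol.
%H = 12.096 / 96.173 × 100 = 12.58%.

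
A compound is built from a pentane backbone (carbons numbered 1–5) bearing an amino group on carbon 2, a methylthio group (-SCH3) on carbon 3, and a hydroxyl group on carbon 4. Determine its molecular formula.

C6H15NOS

Atom tally by fragment:
  CH3 → C:1 H:3
  CH(NH2) → C:1 H:3 N:1
  CH(SCH3) → C:2 H:4 S:1
  CH(OH) → C:1 H:2 O:1
  CH3 → C:1 H:3
Element totals:
  C: 6
  H: 15
  N: 1
  O: 1
  S: 1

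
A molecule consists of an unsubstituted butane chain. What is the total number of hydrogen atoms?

Atom tally by fragment:
  CH3 → C:1 H:3
  CH2 → C:1 H:2
  CH2 → C:1 H:2
  CH3 → C:1 H:3
Element totals:
  C: 4
  H: 10

10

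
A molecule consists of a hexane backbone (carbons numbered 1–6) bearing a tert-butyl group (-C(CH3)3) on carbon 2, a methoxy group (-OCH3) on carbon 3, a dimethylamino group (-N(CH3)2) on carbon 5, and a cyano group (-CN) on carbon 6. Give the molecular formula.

Atom tally by fragment:
  CH3 → C:1 H:3
  CH(C(CH3)3) → C:5 H:10
  CH(OCH3) → C:2 H:4 O:1
  CH2 → C:1 H:2
  CH(N(CH3)2) → C:3 H:7 N:1
  CH2CN → C:2 H:2 N:1
Element totals:
  C: 14
  H: 28
  N: 2
  O: 1

C14H28N2O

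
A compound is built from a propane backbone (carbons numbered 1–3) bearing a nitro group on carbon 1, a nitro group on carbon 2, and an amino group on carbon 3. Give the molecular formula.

C3H7N3O4

Atom tally by fragment:
  O2NCH2 → C:1 H:2 N:1 O:2
  CH(NO2) → C:1 H:1 N:1 O:2
  CH2NH2 → C:1 H:4 N:1
Element totals:
  C: 3
  H: 7
  N: 3
  O: 4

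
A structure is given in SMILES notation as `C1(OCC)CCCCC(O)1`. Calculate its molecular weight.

144.21 g/mol

Atom tally by fragment:
  cyclohexane ring core → C:6 H:12
  (− 2 ring H displaced by substituents)
  + OC2H5 → C:2 H:5 O:1
  + OH → O:1 H:1
Element totals:
  C: 8
  H: 16
  O: 2
Molecular formula: C8H16O2.
  M = 8(12.011) + 16(1.008) + 2(15.999)
    = 96.088 + 16.128 + 31.998 = 144.214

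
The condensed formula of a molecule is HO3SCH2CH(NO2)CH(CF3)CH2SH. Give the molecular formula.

C5H8F3NO5S2

Atom tally by fragment:
  HO3SCH2 → C:1 H:3 S:1 O:3
  CH(NO2) → C:1 H:1 N:1 O:2
  CH(CF3) → C:2 H:1 F:3
  CH2SH → C:1 H:3 S:1
Element totals:
  C: 5
  H: 8
  F: 3
  N: 1
  O: 5
  S: 2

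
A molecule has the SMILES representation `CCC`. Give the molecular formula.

Atom tally by fragment:
  CH3 → C:1 H:3
  CH2 → C:1 H:2
  CH3 → C:1 H:3
Element totals:
  C: 3
  H: 8

C3H8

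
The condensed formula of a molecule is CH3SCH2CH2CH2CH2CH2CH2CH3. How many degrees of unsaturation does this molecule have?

Atom tally by fragment:
  CH3SCH2 → C:2 H:5 S:1
  CH2 → C:1 H:2
  CH2 → C:1 H:2
  CH2 → C:1 H:2
  CH2 → C:1 H:2
  CH2 → C:1 H:2
  CH3 → C:1 H:3
Element totals:
  C: 8
  H: 18
  S: 1
Molecular formula: C8H18S.
DoU = (2C + 2 + N − H − X) / 2 = (2·8 + 2 + 0 − 18 − 0) / 2 = 0.

0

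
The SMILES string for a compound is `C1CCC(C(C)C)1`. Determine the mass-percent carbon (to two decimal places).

85.63%

Atom tally by fragment:
  cyclobutane ring core → C:4 H:8
  (− 1 ring H displaced by substituents)
  + CH(CH3)2 → C:3 H:7
Element totals:
  C: 7
  H: 14
Molecular formula: C7H14.
Molar mass = 98.189 g/mol.
Mass from C: 7 × 12.011 = 84.077 g/mol.
%C = 84.077 / 98.189 × 100 = 85.63%.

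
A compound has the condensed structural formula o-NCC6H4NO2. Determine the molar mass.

148.12 g/mol

Atom tally by fragment:
  benzene ring core → C:6 H:6
  (− 2 ring H displaced by substituents)
  + CN → C:1 N:1
  + NO2 → N:1 O:2
Element totals:
  C: 7
  H: 4
  N: 2
  O: 2
Molecular formula: C7H4N2O2.
  M = 7(12.011) + 4(1.008) + 2(14.007) + 2(15.999)
    = 84.077 + 4.032 + 28.014 + 31.998 = 148.121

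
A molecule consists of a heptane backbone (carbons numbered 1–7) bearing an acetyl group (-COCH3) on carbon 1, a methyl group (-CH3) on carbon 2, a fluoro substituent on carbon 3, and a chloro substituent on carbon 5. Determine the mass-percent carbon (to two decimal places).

Atom tally by fragment:
  CH3COCH2 → C:3 H:5 O:1
  CH(CH3) → C:2 H:4
  CH(F) → C:1 H:1 F:1
  CH2 → C:1 H:2
  CH(Cl) → C:1 H:1 Cl:1
  CH2 → C:1 H:2
  CH3 → C:1 H:3
Element totals:
  C: 10
  H: 18
  Cl: 1
  F: 1
  O: 1
Molecular formula: C10H18ClFO.
Molar mass = 208.701 g/mol.
Mass from C: 10 × 12.011 = 120.110 g/mol.
%C = 120.110 / 208.701 × 100 = 57.55%.

57.55%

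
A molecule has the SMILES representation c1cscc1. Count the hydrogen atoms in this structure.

4

Atom tally by fragment:
  thiophene ring core → C:4 H:4 S:1
Element totals:
  C: 4
  H: 4
  S: 1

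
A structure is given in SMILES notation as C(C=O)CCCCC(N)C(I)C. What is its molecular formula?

C9H18INO

Atom tally by fragment:
  OHCCH2 → C:2 H:3 O:1
  CH2 → C:1 H:2
  CH2 → C:1 H:2
  CH2 → C:1 H:2
  CH2 → C:1 H:2
  CH(NH2) → C:1 H:3 N:1
  CH(I) → C:1 H:1 I:1
  CH3 → C:1 H:3
Element totals:
  C: 9
  H: 18
  I: 1
  N: 1
  O: 1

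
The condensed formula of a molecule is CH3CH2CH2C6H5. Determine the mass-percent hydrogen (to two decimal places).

Element totals:
  C: 9
  H: 12
Molecular formula: C9H12.
Molar mass = 120.195 g/mol.
Mass from H: 12 × 1.008 = 12.096 g/mol.
%H = 12.096 / 120.195 × 100 = 10.06%.

10.06%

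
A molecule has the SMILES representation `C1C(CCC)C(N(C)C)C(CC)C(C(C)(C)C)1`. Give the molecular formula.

Atom tally by fragment:
  cyclopentane ring core → C:5 H:10
  (− 4 ring H displaced by substituents)
  + CH2CH2CH3 → C:3 H:7
  + N(CH3)2 → N:1 C:2 H:6
  + C2H5 → C:2 H:5
  + C(CH3)3 → C:4 H:9
Element totals:
  C: 16
  H: 33
  N: 1

C16H33N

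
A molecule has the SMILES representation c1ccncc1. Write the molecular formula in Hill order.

Atom tally by fragment:
  pyridine ring core → C:5 H:5 N:1
Element totals:
  C: 5
  H: 5
  N: 1

C5H5N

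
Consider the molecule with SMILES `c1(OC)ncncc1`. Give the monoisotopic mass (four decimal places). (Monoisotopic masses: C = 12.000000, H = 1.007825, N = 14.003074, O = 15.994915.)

Atom tally by fragment:
  pyrimidine ring core → C:4 H:4 N:2
  (− 1 ring H displaced by substituents)
  + OCH3 → C:1 H:3 O:1
Element totals:
  C: 5
  H: 6
  N: 2
  O: 1
Molecular formula: C5H6N2O.
  M = 5(12.0) + 6(1.007825) + 2(14.003074) + 15.994915
    = 60.000000 + 6.046950 + 28.006148 + 15.994915 = 110.048013

110.0480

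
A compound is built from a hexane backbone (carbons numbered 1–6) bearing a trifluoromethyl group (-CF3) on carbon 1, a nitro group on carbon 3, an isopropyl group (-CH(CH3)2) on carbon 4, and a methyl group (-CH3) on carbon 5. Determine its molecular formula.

Atom tally by fragment:
  F3CCH2 → C:2 H:2 F:3
  CH2 → C:1 H:2
  CH(NO2) → C:1 H:1 N:1 O:2
  CH(CH(CH3)2) → C:4 H:8
  CH(CH3) → C:2 H:4
  CH3 → C:1 H:3
Element totals:
  C: 11
  H: 20
  F: 3
  N: 1
  O: 2

C11H20F3NO2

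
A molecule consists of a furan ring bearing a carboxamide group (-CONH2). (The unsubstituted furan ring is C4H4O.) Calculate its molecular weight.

111.10 g/mol

Atom tally by fragment:
  furan ring core → C:4 H:4 O:1
  (− 1 ring H displaced by substituents)
  + CONH2 → C:1 H:2 O:1 N:1
Element totals:
  C: 5
  H: 5
  N: 1
  O: 2
Molecular formula: C5H5NO2.
  M = 5(12.011) + 5(1.008) + 14.007 + 2(15.999)
    = 60.055 + 5.040 + 14.007 + 31.998 = 111.100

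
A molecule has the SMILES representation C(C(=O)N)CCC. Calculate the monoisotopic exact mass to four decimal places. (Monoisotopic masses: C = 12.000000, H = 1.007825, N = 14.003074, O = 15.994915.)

101.0841

Atom tally by fragment:
  H2NOCCH2 → C:2 H:4 O:1 N:1
  CH2 → C:1 H:2
  CH2 → C:1 H:2
  CH3 → C:1 H:3
Element totals:
  C: 5
  H: 11
  N: 1
  O: 1
Molecular formula: C5H11NO.
  M = 5(12.0) + 11(1.007825) + 14.003074 + 15.994915
    = 60.000000 + 11.086075 + 14.003074 + 15.994915 = 101.084064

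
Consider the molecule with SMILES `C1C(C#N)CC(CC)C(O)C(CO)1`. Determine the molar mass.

183.25 g/mol

Atom tally by fragment:
  cyclohexane ring core → C:6 H:12
  (− 4 ring H displaced by substituents)
  + CN → C:1 N:1
  + C2H5 → C:2 H:5
  + OH → O:1 H:1
  + CH2OH → C:1 H:3 O:1
Element totals:
  C: 10
  H: 17
  N: 1
  O: 2
Molecular formula: C10H17NO2.
  M = 10(12.011) + 17(1.008) + 14.007 + 2(15.999)
    = 120.110 + 17.136 + 14.007 + 31.998 = 183.251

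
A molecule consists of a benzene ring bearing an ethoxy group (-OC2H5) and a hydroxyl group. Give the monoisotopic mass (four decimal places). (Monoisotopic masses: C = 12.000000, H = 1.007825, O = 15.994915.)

Atom tally by fragment:
  benzene ring core → C:6 H:6
  (− 2 ring H displaced by substituents)
  + OC2H5 → C:2 H:5 O:1
  + OH → O:1 H:1
Element totals:
  C: 8
  H: 10
  O: 2
Molecular formula: C8H10O2.
  M = 8(12.0) + 10(1.007825) + 2(15.994915)
    = 96.000000 + 10.078250 + 31.989830 = 138.068080

138.0681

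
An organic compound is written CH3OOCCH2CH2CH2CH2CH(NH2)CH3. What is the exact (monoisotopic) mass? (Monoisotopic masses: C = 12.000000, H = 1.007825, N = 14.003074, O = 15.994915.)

159.1259

Atom tally by fragment:
  CH3OOCCH2 → C:3 H:5 O:2
  CH2 → C:1 H:2
  CH2 → C:1 H:2
  CH2 → C:1 H:2
  CH(NH2) → C:1 H:3 N:1
  CH3 → C:1 H:3
Element totals:
  C: 8
  H: 17
  N: 1
  O: 2
Molecular formula: C8H17NO2.
  M = 8(12.0) + 17(1.007825) + 14.003074 + 2(15.994915)
    = 96.000000 + 17.133025 + 14.003074 + 31.989830 = 159.125929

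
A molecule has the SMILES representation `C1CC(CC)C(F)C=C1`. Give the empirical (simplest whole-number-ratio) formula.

C8H13F

Atom tally by fragment:
  cyclohexene ring core → C:6 H:10
  (− 2 ring H displaced by substituents)
  + C2H5 → C:2 H:5
  + F → F:1
Element totals:
  C: 8
  H: 13
  F: 1
Molecular formula: C8H13F.
gcd of subscripts (8, 1, 13) = 1, so the empirical formula equals the molecular formula.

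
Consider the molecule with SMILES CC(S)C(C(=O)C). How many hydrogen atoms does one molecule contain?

10

Atom tally by fragment:
  CH3 → C:1 H:3
  CH(SH) → C:1 H:2 S:1
  CH2COCH3 → C:3 H:5 O:1
Element totals:
  C: 5
  H: 10
  O: 1
  S: 1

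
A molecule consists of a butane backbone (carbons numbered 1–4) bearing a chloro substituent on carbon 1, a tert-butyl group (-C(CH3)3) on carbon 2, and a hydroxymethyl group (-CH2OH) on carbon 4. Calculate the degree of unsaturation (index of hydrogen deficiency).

Atom tally by fragment:
  ClCH2 → C:1 H:2 Cl:1
  CH(C(CH3)3) → C:5 H:10
  CH2 → C:1 H:2
  CH2CH2OH → C:2 H:5 O:1
Element totals:
  C: 9
  H: 19
  Cl: 1
  O: 1
Molecular formula: C9H19ClO.
DoU = (2C + 2 + N − H − X) / 2 = (2·9 + 2 + 0 − 19 − 1) / 2 = 0.

0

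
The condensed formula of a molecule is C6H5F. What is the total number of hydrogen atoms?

Element totals:
  C: 6
  H: 5
  F: 1

5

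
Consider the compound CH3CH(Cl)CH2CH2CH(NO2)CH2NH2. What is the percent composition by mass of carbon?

39.90%

Atom tally by fragment:
  CH3 → C:1 H:3
  CH(Cl) → C:1 H:1 Cl:1
  CH2 → C:1 H:2
  CH2 → C:1 H:2
  CH(NO2) → C:1 H:1 N:1 O:2
  CH2NH2 → C:1 H:4 N:1
Element totals:
  C: 6
  H: 13
  Cl: 1
  N: 2
  O: 2
Molecular formula: C6H13ClN2O2.
Molar mass = 180.632 g/mol.
Mass from C: 6 × 12.011 = 72.066 g/mol.
%C = 72.066 / 180.632 × 100 = 39.90%.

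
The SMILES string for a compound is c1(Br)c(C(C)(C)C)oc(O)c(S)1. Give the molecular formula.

C8H11BrO2S

Atom tally by fragment:
  furan ring core → C:4 H:4 O:1
  (− 4 ring H displaced by substituents)
  + Br → Br:1
  + C(CH3)3 → C:4 H:9
  + OH → O:1 H:1
  + SH → S:1 H:1
Element totals:
  C: 8
  H: 11
  Br: 1
  O: 2
  S: 1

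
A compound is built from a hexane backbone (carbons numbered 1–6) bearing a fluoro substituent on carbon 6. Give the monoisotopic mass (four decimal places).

Atom tally by fragment:
  CH3 → C:1 H:3
  CH2 → C:1 H:2
  CH2 → C:1 H:2
  CH2 → C:1 H:2
  CH2 → C:1 H:2
  CH2F → C:1 H:2 F:1
Element totals:
  C: 6
  H: 13
  F: 1
Molecular formula: C6H13F.
  M = 6(12.0) + 13(1.007825) + 18.998403
    = 72.000000 + 13.101725 + 18.998403 = 104.100128

104.1001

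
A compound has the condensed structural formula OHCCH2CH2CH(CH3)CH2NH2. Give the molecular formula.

C6H13NO

Element totals:
  C: 6
  H: 13
  N: 1
  O: 1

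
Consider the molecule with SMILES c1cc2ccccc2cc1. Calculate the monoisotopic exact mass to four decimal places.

128.0626

Atom tally by fragment:
  naphthalene ring system core → C:10 H:8
Element totals:
  C: 10
  H: 8
Molecular formula: C10H8.
  M = 10(12.0) + 8(1.007825)
    = 120.000000 + 8.062600 = 128.062600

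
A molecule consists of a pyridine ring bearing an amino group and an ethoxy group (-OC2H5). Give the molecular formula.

Atom tally by fragment:
  pyridine ring core → C:5 H:5 N:1
  (− 2 ring H displaced by substituents)
  + NH2 → N:1 H:2
  + OC2H5 → C:2 H:5 O:1
Element totals:
  C: 7
  H: 10
  N: 2
  O: 1

C7H10N2O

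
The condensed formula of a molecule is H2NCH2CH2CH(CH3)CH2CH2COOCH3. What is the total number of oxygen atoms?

2

Element totals:
  C: 8
  H: 17
  N: 1
  O: 2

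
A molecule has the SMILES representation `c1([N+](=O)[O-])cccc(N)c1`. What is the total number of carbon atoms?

Atom tally by fragment:
  benzene ring core → C:6 H:6
  (− 2 ring H displaced by substituents)
  + NO2 → N:1 O:2
  + NH2 → N:1 H:2
Element totals:
  C: 6
  H: 6
  N: 2
  O: 2

6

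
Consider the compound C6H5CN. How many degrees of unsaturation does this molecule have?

6

Element totals:
  C: 7
  H: 5
  N: 1
Molecular formula: C7H5N.
DoU = (2C + 2 + N − H − X) / 2 = (2·7 + 2 + 1 − 5 − 0) / 2 = 6.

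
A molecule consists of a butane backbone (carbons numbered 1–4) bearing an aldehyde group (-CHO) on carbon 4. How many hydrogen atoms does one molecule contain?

10

Atom tally by fragment:
  CH3 → C:1 H:3
  CH2 → C:1 H:2
  CH2 → C:1 H:2
  CH2CHO → C:2 H:3 O:1
Element totals:
  C: 5
  H: 10
  O: 1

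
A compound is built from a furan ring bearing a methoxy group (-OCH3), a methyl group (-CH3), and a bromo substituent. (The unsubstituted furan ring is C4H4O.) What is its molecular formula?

C6H7BrO2

Atom tally by fragment:
  furan ring core → C:4 H:4 O:1
  (− 3 ring H displaced by substituents)
  + OCH3 → C:1 H:3 O:1
  + CH3 → C:1 H:3
  + Br → Br:1
Element totals:
  C: 6
  H: 7
  Br: 1
  O: 2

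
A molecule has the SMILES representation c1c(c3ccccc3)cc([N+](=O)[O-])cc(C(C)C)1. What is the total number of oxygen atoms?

2

Atom tally by fragment:
  benzene ring core → C:6 H:6
  (− 3 ring H displaced by substituents)
  + C6H5 → C:6 H:5
  + NO2 → N:1 O:2
  + CH(CH3)2 → C:3 H:7
Element totals:
  C: 15
  H: 15
  N: 1
  O: 2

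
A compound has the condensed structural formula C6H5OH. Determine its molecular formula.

Atom tally by fragment:
  benzene ring core → C:6 H:6
  (− 1 ring H displaced by substituents)
  + OH → O:1 H:1
Element totals:
  C: 6
  H: 6
  O: 1

C6H6O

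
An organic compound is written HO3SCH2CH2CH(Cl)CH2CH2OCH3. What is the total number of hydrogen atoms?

13

Element totals:
  C: 6
  H: 13
  Cl: 1
  O: 4
  S: 1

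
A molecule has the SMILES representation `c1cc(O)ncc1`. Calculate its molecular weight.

Atom tally by fragment:
  pyridine ring core → C:5 H:5 N:1
  (− 1 ring H displaced by substituents)
  + OH → O:1 H:1
Element totals:
  C: 5
  H: 5
  N: 1
  O: 1
Molecular formula: C5H5NO.
  M = 5(12.011) + 5(1.008) + 14.007 + 15.999
    = 60.055 + 5.040 + 14.007 + 15.999 = 95.101

95.10 g/mol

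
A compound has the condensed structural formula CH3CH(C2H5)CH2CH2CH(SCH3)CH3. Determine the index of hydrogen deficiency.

0

Atom tally by fragment:
  CH3 → C:1 H:3
  CH(C2H5) → C:3 H:6
  CH2 → C:1 H:2
  CH2 → C:1 H:2
  CH(SCH3) → C:2 H:4 S:1
  CH3 → C:1 H:3
Element totals:
  C: 9
  H: 20
  S: 1
Molecular formula: C9H20S.
DoU = (2C + 2 + N − H − X) / 2 = (2·9 + 2 + 0 − 20 − 0) / 2 = 0.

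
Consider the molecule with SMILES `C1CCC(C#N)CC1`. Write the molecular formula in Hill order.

C7H11N

Atom tally by fragment:
  cyclohexane ring core → C:6 H:12
  (− 1 ring H displaced by substituents)
  + CN → C:1 N:1
Element totals:
  C: 7
  H: 11
  N: 1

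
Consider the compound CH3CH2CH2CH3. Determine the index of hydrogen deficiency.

Atom tally by fragment:
  CH3 → C:1 H:3
  CH2 → C:1 H:2
  CH2 → C:1 H:2
  CH3 → C:1 H:3
Element totals:
  C: 4
  H: 10
Molecular formula: C4H10.
DoU = (2C + 2 + N − H − X) / 2 = (2·4 + 2 + 0 − 10 − 0) / 2 = 0.

0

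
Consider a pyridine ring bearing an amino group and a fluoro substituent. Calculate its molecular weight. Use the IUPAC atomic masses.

112.11 g/mol

Atom tally by fragment:
  pyridine ring core → C:5 H:5 N:1
  (− 2 ring H displaced by substituents)
  + NH2 → N:1 H:2
  + F → F:1
Element totals:
  C: 5
  H: 5
  F: 1
  N: 2
Molecular formula: C5H5FN2.
  M = 5(12.011) + 5(1.008) + 18.998 + 2(14.007)
    = 60.055 + 5.040 + 18.998 + 28.014 = 112.107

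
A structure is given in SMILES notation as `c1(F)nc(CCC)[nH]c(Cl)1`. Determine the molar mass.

Atom tally by fragment:
  imidazole ring core → C:3 H:4 N:2
  (− 3 ring H displaced by substituents)
  + F → F:1
  + CH2CH2CH3 → C:3 H:7
  + Cl → Cl:1
Element totals:
  C: 6
  H: 8
  Cl: 1
  F: 1
  N: 2
Molecular formula: C6H8ClFN2.
  M = 6(12.011) + 8(1.008) + 35.45 + 18.998 + 2(14.007)
    = 72.066 + 8.064 + 35.450 + 18.998 + 28.014 = 162.592

162.59 g/mol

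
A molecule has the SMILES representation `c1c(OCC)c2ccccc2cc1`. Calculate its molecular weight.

172.23 g/mol

Atom tally by fragment:
  naphthalene ring system core → C:10 H:8
  (− 1 ring H displaced by substituents)
  + OC2H5 → C:2 H:5 O:1
Element totals:
  C: 12
  H: 12
  O: 1
Molecular formula: C12H12O.
  M = 12(12.011) + 12(1.008) + 15.999
    = 144.132 + 12.096 + 15.999 = 172.227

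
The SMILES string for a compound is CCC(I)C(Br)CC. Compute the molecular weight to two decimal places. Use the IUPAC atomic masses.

290.97 g/mol

Atom tally by fragment:
  CH3 → C:1 H:3
  CH2 → C:1 H:2
  CH(I) → C:1 H:1 I:1
  CH(Br) → C:1 H:1 Br:1
  CH2 → C:1 H:2
  CH3 → C:1 H:3
Element totals:
  C: 6
  H: 12
  Br: 1
  I: 1
Molecular formula: C6H12BrI.
  M = 6(12.011) + 12(1.008) + 79.904 + 126.904
    = 72.066 + 12.096 + 79.904 + 126.904 = 290.970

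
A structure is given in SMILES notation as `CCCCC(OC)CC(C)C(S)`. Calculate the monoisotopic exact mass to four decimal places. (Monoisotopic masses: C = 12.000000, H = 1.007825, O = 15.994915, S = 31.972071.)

Atom tally by fragment:
  CH3 → C:1 H:3
  CH2 → C:1 H:2
  CH2 → C:1 H:2
  CH2 → C:1 H:2
  CH(OCH3) → C:2 H:4 O:1
  CH2 → C:1 H:2
  CH(CH3) → C:2 H:4
  CH2SH → C:1 H:3 S:1
Element totals:
  C: 10
  H: 22
  O: 1
  S: 1
Molecular formula: C10H22OS.
  M = 10(12.0) + 22(1.007825) + 15.994915 + 31.972071
    = 120.000000 + 22.172150 + 15.994915 + 31.972071 = 190.139136

190.1391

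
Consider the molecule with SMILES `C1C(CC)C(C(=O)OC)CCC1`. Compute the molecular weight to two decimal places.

170.25 g/mol

Atom tally by fragment:
  cyclohexane ring core → C:6 H:12
  (− 2 ring H displaced by substituents)
  + C2H5 → C:2 H:5
  + COOCH3 → C:2 H:3 O:2
Element totals:
  C: 10
  H: 18
  O: 2
Molecular formula: C10H18O2.
  M = 10(12.011) + 18(1.008) + 2(15.999)
    = 120.110 + 18.144 + 31.998 = 170.252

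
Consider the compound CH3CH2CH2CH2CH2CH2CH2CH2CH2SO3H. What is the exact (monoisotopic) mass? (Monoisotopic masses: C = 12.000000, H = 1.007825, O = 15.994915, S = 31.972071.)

208.1133

Atom tally by fragment:
  CH3 → C:1 H:3
  CH2 → C:1 H:2
  CH2 → C:1 H:2
  CH2 → C:1 H:2
  CH2 → C:1 H:2
  CH2 → C:1 H:2
  CH2 → C:1 H:2
  CH2 → C:1 H:2
  CH2SO3H → C:1 H:3 S:1 O:3
Element totals:
  C: 9
  H: 20
  O: 3
  S: 1
Molecular formula: C9H20O3S.
  M = 9(12.0) + 20(1.007825) + 3(15.994915) + 31.972071
    = 108.000000 + 20.156500 + 47.984745 + 31.972071 = 208.113316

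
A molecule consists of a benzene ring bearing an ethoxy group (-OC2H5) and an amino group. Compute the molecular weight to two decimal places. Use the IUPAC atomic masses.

Atom tally by fragment:
  benzene ring core → C:6 H:6
  (− 2 ring H displaced by substituents)
  + OC2H5 → C:2 H:5 O:1
  + NH2 → N:1 H:2
Element totals:
  C: 8
  H: 11
  N: 1
  O: 1
Molecular formula: C8H11NO.
  M = 8(12.011) + 11(1.008) + 14.007 + 15.999
    = 96.088 + 11.088 + 14.007 + 15.999 = 137.182

137.18 g/mol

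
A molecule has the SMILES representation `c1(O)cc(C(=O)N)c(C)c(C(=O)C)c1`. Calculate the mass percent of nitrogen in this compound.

Atom tally by fragment:
  benzene ring core → C:6 H:6
  (− 4 ring H displaced by substituents)
  + OH → O:1 H:1
  + CONH2 → C:1 H:2 O:1 N:1
  + CH3 → C:1 H:3
  + COCH3 → C:2 H:3 O:1
Element totals:
  C: 10
  H: 11
  N: 1
  O: 3
Molecular formula: C10H11NO3.
Molar mass = 193.202 g/mol.
Mass from N: 1 × 14.007 = 14.007 g/mol.
%N = 14.007 / 193.202 × 100 = 7.25%.

7.25%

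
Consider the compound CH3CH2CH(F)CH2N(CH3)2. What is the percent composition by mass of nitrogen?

11.75%

Atom tally by fragment:
  CH3 → C:1 H:3
  CH2 → C:1 H:2
  CH(F) → C:1 H:1 F:1
  CH2N(CH3)2 → C:3 H:8 N:1
Element totals:
  C: 6
  H: 14
  F: 1
  N: 1
Molecular formula: C6H14FN.
Molar mass = 119.183 g/mol.
Mass from N: 1 × 14.007 = 14.007 g/mol.
%N = 14.007 / 119.183 × 100 = 11.75%.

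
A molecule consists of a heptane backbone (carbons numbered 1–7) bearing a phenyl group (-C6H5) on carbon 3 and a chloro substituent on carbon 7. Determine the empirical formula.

Atom tally by fragment:
  CH3 → C:1 H:3
  CH2 → C:1 H:2
  CH(C6H5) → C:7 H:6
  CH2 → C:1 H:2
  CH2 → C:1 H:2
  CH2 → C:1 H:2
  CH2Cl → C:1 H:2 Cl:1
Element totals:
  C: 13
  H: 19
  Cl: 1
Molecular formula: C13H19Cl.
gcd of subscripts (13, 1, 19) = 1, so the empirical formula equals the molecular formula.

C13H19Cl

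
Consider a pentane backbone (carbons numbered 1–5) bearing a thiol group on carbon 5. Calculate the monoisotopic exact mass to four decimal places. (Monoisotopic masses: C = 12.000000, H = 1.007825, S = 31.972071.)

104.0660

Atom tally by fragment:
  CH3 → C:1 H:3
  CH2 → C:1 H:2
  CH2 → C:1 H:2
  CH2 → C:1 H:2
  CH2SH → C:1 H:3 S:1
Element totals:
  C: 5
  H: 12
  S: 1
Molecular formula: C5H12S.
  M = 5(12.0) + 12(1.007825) + 31.972071
    = 60.000000 + 12.093900 + 31.972071 = 104.065971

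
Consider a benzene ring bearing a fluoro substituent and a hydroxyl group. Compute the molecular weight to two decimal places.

112.10 g/mol

Atom tally by fragment:
  benzene ring core → C:6 H:6
  (− 2 ring H displaced by substituents)
  + F → F:1
  + OH → O:1 H:1
Element totals:
  C: 6
  H: 5
  F: 1
  O: 1
Molecular formula: C6H5FO.
  M = 6(12.011) + 5(1.008) + 18.998 + 15.999
    = 72.066 + 5.040 + 18.998 + 15.999 = 112.103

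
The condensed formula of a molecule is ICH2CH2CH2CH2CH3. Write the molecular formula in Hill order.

Atom tally by fragment:
  ICH2 → C:1 H:2 I:1
  CH2 → C:1 H:2
  CH2 → C:1 H:2
  CH2 → C:1 H:2
  CH3 → C:1 H:3
Element totals:
  C: 5
  H: 11
  I: 1

C5H11I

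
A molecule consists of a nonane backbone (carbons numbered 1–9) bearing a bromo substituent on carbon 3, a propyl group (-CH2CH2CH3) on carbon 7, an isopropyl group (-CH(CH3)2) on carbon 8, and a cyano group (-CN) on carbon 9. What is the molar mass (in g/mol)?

316.33 g/mol

Atom tally by fragment:
  CH3 → C:1 H:3
  CH2 → C:1 H:2
  CH(Br) → C:1 H:1 Br:1
  CH2 → C:1 H:2
  CH2 → C:1 H:2
  CH2 → C:1 H:2
  CH(CH2CH2CH3) → C:4 H:8
  CH(CH(CH3)2) → C:4 H:8
  CH2CN → C:2 H:2 N:1
Element totals:
  C: 16
  H: 30
  Br: 1
  N: 1
Molecular formula: C16H30BrN.
  M = 16(12.011) + 30(1.008) + 79.904 + 14.007
    = 192.176 + 30.240 + 79.904 + 14.007 = 316.327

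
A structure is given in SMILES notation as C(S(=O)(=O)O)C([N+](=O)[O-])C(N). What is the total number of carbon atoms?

3

Atom tally by fragment:
  HO3SCH2 → C:1 H:3 S:1 O:3
  CH(NO2) → C:1 H:1 N:1 O:2
  CH2NH2 → C:1 H:4 N:1
Element totals:
  C: 3
  H: 8
  N: 2
  O: 5
  S: 1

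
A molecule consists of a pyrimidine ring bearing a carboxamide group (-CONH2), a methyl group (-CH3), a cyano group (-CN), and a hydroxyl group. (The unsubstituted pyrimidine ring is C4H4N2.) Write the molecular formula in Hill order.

Atom tally by fragment:
  pyrimidine ring core → C:4 H:4 N:2
  (− 4 ring H displaced by substituents)
  + CONH2 → C:1 H:2 O:1 N:1
  + CH3 → C:1 H:3
  + CN → C:1 N:1
  + OH → O:1 H:1
Element totals:
  C: 7
  H: 6
  N: 4
  O: 2

C7H6N4O2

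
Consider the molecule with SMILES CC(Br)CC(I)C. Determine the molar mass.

276.94 g/mol

Atom tally by fragment:
  CH3 → C:1 H:3
  CH(Br) → C:1 H:1 Br:1
  CH2 → C:1 H:2
  CH(I) → C:1 H:1 I:1
  CH3 → C:1 H:3
Element totals:
  C: 5
  H: 10
  Br: 1
  I: 1
Molecular formula: C5H10BrI.
  M = 5(12.011) + 10(1.008) + 79.904 + 126.904
    = 60.055 + 10.080 + 79.904 + 126.904 = 276.943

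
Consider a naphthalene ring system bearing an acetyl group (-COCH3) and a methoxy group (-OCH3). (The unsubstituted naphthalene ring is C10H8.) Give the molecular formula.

C13H12O2

Atom tally by fragment:
  naphthalene ring system core → C:10 H:8
  (− 2 ring H displaced by substituents)
  + COCH3 → C:2 H:3 O:1
  + OCH3 → C:1 H:3 O:1
Element totals:
  C: 13
  H: 12
  O: 2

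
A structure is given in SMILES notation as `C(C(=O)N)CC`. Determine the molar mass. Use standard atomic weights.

87.12 g/mol

Atom tally by fragment:
  H2NOCCH2 → C:2 H:4 O:1 N:1
  CH2 → C:1 H:2
  CH3 → C:1 H:3
Element totals:
  C: 4
  H: 9
  N: 1
  O: 1
Molecular formula: C4H9NO.
  M = 4(12.011) + 9(1.008) + 14.007 + 15.999
    = 48.044 + 9.072 + 14.007 + 15.999 = 87.122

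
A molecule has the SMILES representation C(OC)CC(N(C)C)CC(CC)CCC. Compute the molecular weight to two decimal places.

Atom tally by fragment:
  CH3OCH2 → C:2 H:5 O:1
  CH2 → C:1 H:2
  CH(N(CH3)2) → C:3 H:7 N:1
  CH2 → C:1 H:2
  CH(C2H5) → C:3 H:6
  CH2 → C:1 H:2
  CH2 → C:1 H:2
  CH3 → C:1 H:3
Element totals:
  C: 13
  H: 29
  N: 1
  O: 1
Molecular formula: C13H29NO.
  M = 13(12.011) + 29(1.008) + 14.007 + 15.999
    = 156.143 + 29.232 + 14.007 + 15.999 = 215.381

215.38 g/mol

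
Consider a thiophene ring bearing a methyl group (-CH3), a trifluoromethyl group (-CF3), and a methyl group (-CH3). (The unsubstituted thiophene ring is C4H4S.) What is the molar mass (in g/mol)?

Atom tally by fragment:
  thiophene ring core → C:4 H:4 S:1
  (− 3 ring H displaced by substituents)
  + CH3 → C:1 H:3
  + CF3 → C:1 F:3
  + CH3 → C:1 H:3
Element totals:
  C: 7
  H: 7
  F: 3
  S: 1
Molecular formula: C7H7F3S.
  M = 7(12.011) + 7(1.008) + 3(18.998) + 32.06
    = 84.077 + 7.056 + 56.994 + 32.060 = 180.187

180.19 g/mol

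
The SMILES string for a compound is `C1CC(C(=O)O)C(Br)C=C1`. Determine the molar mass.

Atom tally by fragment:
  cyclohexene ring core → C:6 H:10
  (− 2 ring H displaced by substituents)
  + COOH → C:1 H:1 O:2
  + Br → Br:1
Element totals:
  C: 7
  H: 9
  Br: 1
  O: 2
Molecular formula: C7H9BrO2.
  M = 7(12.011) + 9(1.008) + 79.904 + 2(15.999)
    = 84.077 + 9.072 + 79.904 + 31.998 = 205.051

205.05 g/mol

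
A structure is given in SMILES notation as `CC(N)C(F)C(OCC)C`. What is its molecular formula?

C7H16FNO

Atom tally by fragment:
  CH3 → C:1 H:3
  CH(NH2) → C:1 H:3 N:1
  CH(F) → C:1 H:1 F:1
  CH(OC2H5) → C:3 H:6 O:1
  CH3 → C:1 H:3
Element totals:
  C: 7
  H: 16
  F: 1
  N: 1
  O: 1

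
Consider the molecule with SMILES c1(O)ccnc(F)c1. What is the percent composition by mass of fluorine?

Atom tally by fragment:
  pyridine ring core → C:5 H:5 N:1
  (− 2 ring H displaced by substituents)
  + OH → O:1 H:1
  + F → F:1
Element totals:
  C: 5
  H: 4
  F: 1
  N: 1
  O: 1
Molecular formula: C5H4FNO.
Molar mass = 113.091 g/mol.
Mass from F: 1 × 18.998 = 18.998 g/mol.
%F = 18.998 / 113.091 × 100 = 16.80%.

16.80%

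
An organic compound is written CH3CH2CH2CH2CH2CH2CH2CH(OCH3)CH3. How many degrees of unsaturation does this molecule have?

0

Element totals:
  C: 10
  H: 22
  O: 1
Molecular formula: C10H22O.
DoU = (2C + 2 + N − H − X) / 2 = (2·10 + 2 + 0 − 22 − 0) / 2 = 0.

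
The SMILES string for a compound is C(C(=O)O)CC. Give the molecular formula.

Atom tally by fragment:
  HOOCCH2 → C:2 H:3 O:2
  CH2 → C:1 H:2
  CH3 → C:1 H:3
Element totals:
  C: 4
  H: 8
  O: 2

C4H8O2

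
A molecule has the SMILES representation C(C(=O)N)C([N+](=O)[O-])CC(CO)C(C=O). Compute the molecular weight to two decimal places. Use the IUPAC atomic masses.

218.21 g/mol

Atom tally by fragment:
  H2NOCCH2 → C:2 H:4 O:1 N:1
  CH(NO2) → C:1 H:1 N:1 O:2
  CH2 → C:1 H:2
  CH(CH2OH) → C:2 H:4 O:1
  CH2CHO → C:2 H:3 O:1
Element totals:
  C: 8
  H: 14
  N: 2
  O: 5
Molecular formula: C8H14N2O5.
  M = 8(12.011) + 14(1.008) + 2(14.007) + 5(15.999)
    = 96.088 + 14.112 + 28.014 + 79.995 = 218.209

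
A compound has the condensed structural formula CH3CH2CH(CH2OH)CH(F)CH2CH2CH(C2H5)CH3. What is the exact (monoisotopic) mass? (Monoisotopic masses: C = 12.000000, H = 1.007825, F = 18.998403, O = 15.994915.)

Atom tally by fragment:
  CH3 → C:1 H:3
  CH2 → C:1 H:2
  CH(CH2OH) → C:2 H:4 O:1
  CH(F) → C:1 H:1 F:1
  CH2 → C:1 H:2
  CH2 → C:1 H:2
  CH(C2H5) → C:3 H:6
  CH3 → C:1 H:3
Element totals:
  C: 11
  H: 23
  F: 1
  O: 1
Molecular formula: C11H23FO.
  M = 11(12.0) + 23(1.007825) + 18.998403 + 15.994915
    = 132.000000 + 23.179975 + 18.998403 + 15.994915 = 190.173293

190.1733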